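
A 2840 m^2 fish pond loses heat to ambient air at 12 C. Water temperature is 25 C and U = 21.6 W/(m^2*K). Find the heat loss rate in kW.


Temperature difference dT = 25 - 12 = 13 K
Heat loss (W) = U * A * dT = 21.6 * 2840 * 13 = 797472 W
Convert to kW: 797472 / 1000 = 797.472 kW

797.472 kW


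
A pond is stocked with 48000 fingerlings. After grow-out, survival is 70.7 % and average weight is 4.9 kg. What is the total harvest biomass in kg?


Survivors = 48000 * 70.7/100 = 33936 fish
Harvest biomass = survivors * W_f = 33936 * 4.9 = 166286.4 kg

166286.4 kg


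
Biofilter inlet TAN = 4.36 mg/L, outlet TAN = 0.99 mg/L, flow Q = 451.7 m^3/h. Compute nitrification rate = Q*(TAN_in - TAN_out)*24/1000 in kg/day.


Concentration drop: TAN_in - TAN_out = 4.36 - 0.99 = 3.37 mg/L
Hourly TAN removed = Q * dTAN = 451.7 m^3/h * 3.37 mg/L = 1522.229 g/h  (m^3/h * mg/L = g/h)
Daily TAN removed = 1522.229 * 24 = 36533.496 g/day
Convert to kg/day: 36533.496 / 1000 = 36.533496 kg/day

36.533496 kg/day


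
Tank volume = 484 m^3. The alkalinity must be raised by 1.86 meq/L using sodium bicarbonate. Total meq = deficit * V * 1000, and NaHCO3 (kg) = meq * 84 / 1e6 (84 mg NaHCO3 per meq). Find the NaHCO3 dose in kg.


Tank volume in L = 484 m^3 * 1000 = 484000 L
Total meq required = 1.86 meq/L * 484000 L = 900240 meq
NaHCO3 mass = 900240 meq * 84 mg/meq / 1e6 = 75.6202 kg

75.6202 kg


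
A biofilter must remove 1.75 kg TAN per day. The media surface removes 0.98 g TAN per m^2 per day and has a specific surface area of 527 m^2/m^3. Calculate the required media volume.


A = 1.75*1000 / 0.98 = 1785.7143 m^2
V = 1785.7143 / 527 = 3.38845

3.38845 m^3


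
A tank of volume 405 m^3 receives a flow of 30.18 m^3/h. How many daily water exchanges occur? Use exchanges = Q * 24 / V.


Daily flow volume = 30.18 m^3/h * 24 h = 724.32 m^3/day
Exchanges = daily flow / tank volume = 724.32 / 405 = 1.78844 exchanges/day

1.78844 exchanges/day


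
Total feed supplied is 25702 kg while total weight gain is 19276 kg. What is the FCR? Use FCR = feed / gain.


FCR = feed consumed / weight gained
FCR = 25702 kg / 19276 kg = 1.33337

1.33337


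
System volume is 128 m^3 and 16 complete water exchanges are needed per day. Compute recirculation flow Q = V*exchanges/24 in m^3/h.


Daily recirculation volume = 128 m^3 * 16 = 2048 m^3/day
Flow rate Q = daily volume / 24 h = 2048 / 24 = 85.3333 m^3/h

85.3333 m^3/h


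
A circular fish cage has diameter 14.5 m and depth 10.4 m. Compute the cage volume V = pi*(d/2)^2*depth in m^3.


r = d/2 = 14.5/2 = 7.25 m
Base area = pi*r^2 = pi*7.25^2 = 165.12996 m^2
Volume = 165.12996 * 10.4 = 1717.35 m^3

1717.35 m^3


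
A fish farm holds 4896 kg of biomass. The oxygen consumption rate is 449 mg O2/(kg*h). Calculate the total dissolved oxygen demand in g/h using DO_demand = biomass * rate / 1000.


Total O2 consumption (mg/h) = 4896 kg * 449 mg/(kg*h) = 2198304 mg/h
Convert to g/h: 2198304 / 1000 = 2198.304 g/h

2198.304 g/h


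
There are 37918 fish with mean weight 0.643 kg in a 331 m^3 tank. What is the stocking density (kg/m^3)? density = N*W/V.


Total biomass = 37918 fish * 0.643 kg = 24381.274 kg
Density = total biomass / volume = 24381.274 / 331 = 73.6594 kg/m^3

73.6594 kg/m^3


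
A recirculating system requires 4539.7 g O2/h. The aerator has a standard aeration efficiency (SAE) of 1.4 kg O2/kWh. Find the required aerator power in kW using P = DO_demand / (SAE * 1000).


SAE in g O2/kWh = 1.4 * 1000 = 1400 g/kWh
P = DO_demand / SAE_g = 4539.7 / 1400 = 3.24264 kW

3.24264 kW


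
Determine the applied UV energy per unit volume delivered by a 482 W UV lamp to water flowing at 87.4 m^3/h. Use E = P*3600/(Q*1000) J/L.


Energy delivered per hour = 482 W * 3600 s = 1735200 J/h
Volume treated per hour = 87.4 m^3/h * 1000 = 87400 L/h
dose = 1735200 / 87400 = 19.8535 J/L

19.8535 J/L


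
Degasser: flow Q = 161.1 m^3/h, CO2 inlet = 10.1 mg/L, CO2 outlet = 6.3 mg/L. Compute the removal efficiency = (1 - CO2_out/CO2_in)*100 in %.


CO2_out / CO2_in = 6.3 / 10.1 = 0.62376238
Fraction remaining = 0.62376238
efficiency = (1 - 0.62376238) * 100 = 37.6238 %

37.6238 %


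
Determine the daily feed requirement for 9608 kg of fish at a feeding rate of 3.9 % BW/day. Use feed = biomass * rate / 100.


Feeding rate fraction = 3.9% / 100 = 0.039
Daily feed = 9608 kg * 0.039 = 374.712 kg/day

374.712 kg/day


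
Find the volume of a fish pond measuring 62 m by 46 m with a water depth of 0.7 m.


Base area = L * W = 62 * 46 = 2852 m^2
Volume = area * depth = 2852 * 0.7 = 1996.4 m^3

1996.4 m^3


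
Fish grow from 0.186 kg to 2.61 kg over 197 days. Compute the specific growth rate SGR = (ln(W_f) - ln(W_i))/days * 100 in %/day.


ln(W_f) = ln(2.61) = 0.95935022
ln(W_i) = ln(0.186) = -1.6820086
ln(W_f) - ln(W_i) = 0.95935022 - -1.6820086 = 2.6413588
SGR = 2.6413588 / 197 * 100 = 1.34079 %/day

1.34079 %/day


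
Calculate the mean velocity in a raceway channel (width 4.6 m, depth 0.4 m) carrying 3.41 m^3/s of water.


Cross-sectional area = W * d = 4.6 * 0.4 = 1.84 m^2
Velocity = Q / A = 3.41 / 1.84 = 1.85326 m/s

1.85326 m/s


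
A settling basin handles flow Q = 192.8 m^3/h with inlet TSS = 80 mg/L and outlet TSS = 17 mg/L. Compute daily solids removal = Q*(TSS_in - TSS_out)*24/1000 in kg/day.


Concentration drop: TSS_in - TSS_out = 80 - 17 = 63 mg/L
Hourly solids removed = Q * dTSS = 192.8 m^3/h * 63 mg/L = 12146.4 g/h  (m^3/h * mg/L = g/h)
Daily solids removed = 12146.4 * 24 = 291513.6 g/day
Convert g to kg: 291513.6 / 1000 = 291.5136 kg/day

291.5136 kg/day


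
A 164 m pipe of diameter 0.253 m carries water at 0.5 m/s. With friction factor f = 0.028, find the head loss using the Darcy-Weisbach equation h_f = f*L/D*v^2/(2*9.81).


v^2 = 0.5^2 = 0.25 m^2/s^2
L/D = 164/0.253 = 648.22134
h_f = f*(L/D)*v^2/(2g) = 0.028 * 648.22134 * 0.25 / 19.62 = 0.231272 m

0.231272 m


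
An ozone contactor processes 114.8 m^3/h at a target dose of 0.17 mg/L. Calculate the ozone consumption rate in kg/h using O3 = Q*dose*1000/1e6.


O3 demand (mg/h) = Q * dose * 1000 = 114.8 * 0.17 * 1000 = 19516 mg/h
Convert mg to kg: 19516 / 1e6 = 0.019516 kg/h

0.019516 kg/h


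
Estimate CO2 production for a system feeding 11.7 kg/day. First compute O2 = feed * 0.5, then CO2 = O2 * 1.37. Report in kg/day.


O2 = 11.7 * 0.5 = 5.85
CO2 = 5.85 * 1.37 = 8.0145

8.0145 kg/day


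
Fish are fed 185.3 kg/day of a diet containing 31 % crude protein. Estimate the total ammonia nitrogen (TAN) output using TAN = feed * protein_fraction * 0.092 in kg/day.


Protein in feed = 185.3 * 31/100 = 57.443 kg/day
TAN = protein * 0.092 = 57.443 * 0.092 = 5.284756 kg/day

5.284756 kg/day


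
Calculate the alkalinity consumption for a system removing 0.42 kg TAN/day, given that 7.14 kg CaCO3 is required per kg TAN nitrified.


Alkalinity factor: 7.14 kg CaCO3 consumed per kg TAN nitrified
alk = 0.42 kg TAN * 7.14 = 2.9988 kg CaCO3/day

2.9988 kg CaCO3/day


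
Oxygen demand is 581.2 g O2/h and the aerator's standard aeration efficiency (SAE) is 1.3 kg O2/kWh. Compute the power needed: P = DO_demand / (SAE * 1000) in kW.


SAE in g O2/kWh = 1.3 * 1000 = 1300 g/kWh
P = DO_demand / SAE_g = 581.2 / 1300 = 0.447077 kW

0.447077 kW


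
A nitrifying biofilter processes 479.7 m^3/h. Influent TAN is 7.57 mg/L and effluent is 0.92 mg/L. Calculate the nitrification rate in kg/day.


Concentration drop: TAN_in - TAN_out = 7.57 - 0.92 = 6.65 mg/L
Hourly TAN removed = Q * dTAN = 479.7 m^3/h * 6.65 mg/L = 3190.005 g/h  (m^3/h * mg/L = g/h)
Daily TAN removed = 3190.005 * 24 = 76560.12 g/day
Convert to kg/day: 76560.12 / 1000 = 76.56012 kg/day

76.56012 kg/day


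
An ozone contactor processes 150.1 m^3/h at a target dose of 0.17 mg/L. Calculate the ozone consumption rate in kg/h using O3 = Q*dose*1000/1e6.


O3 demand (mg/h) = Q * dose * 1000 = 150.1 * 0.17 * 1000 = 25517 mg/h
Convert mg to kg: 25517 / 1e6 = 0.025517 kg/h

0.025517 kg/h


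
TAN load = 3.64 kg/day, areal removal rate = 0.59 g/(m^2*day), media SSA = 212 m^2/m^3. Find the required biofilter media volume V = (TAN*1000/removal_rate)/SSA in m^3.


A = 3.64*1000 / 0.59 = 6169.4915 m^2
V = 6169.4915 / 212 = 29.1014

29.1014 m^3


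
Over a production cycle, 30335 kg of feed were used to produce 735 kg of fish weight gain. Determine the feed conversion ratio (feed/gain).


FCR = feed consumed / weight gained
FCR = 30335 kg / 735 kg = 41.2721

41.2721


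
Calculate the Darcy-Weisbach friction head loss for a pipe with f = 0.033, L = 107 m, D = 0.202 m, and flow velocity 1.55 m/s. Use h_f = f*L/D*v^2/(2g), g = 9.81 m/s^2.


v^2 = 1.55^2 = 2.4025 m^2/s^2
L/D = 107/0.202 = 529.70297
h_f = f*(L/D)*v^2/(2g) = 0.033 * 529.70297 * 2.4025 / 19.62 = 2.14048 m

2.14048 m


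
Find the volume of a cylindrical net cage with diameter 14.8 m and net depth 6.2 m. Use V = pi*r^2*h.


r = d/2 = 14.8/2 = 7.4 m
Base area = pi*r^2 = pi*7.4^2 = 172.03361 m^2
Volume = 172.03361 * 6.2 = 1066.61 m^3

1066.61 m^3


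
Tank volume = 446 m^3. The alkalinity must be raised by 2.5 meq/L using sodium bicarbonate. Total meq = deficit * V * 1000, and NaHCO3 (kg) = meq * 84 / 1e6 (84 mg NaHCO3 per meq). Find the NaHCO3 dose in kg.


Tank volume in L = 446 m^3 * 1000 = 446000 L
Total meq required = 2.5 meq/L * 446000 L = 1115000 meq
NaHCO3 mass = 1115000 meq * 84 mg/meq / 1e6 = 93.66 kg

93.66 kg


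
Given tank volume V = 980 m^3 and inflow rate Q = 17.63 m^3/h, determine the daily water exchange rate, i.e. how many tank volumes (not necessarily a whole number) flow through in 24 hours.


Daily flow volume = 17.63 m^3/h * 24 h = 423.12 m^3/day
Exchanges = daily flow / tank volume = 423.12 / 980 = 0.431755 exchanges/day

0.431755 exchanges/day


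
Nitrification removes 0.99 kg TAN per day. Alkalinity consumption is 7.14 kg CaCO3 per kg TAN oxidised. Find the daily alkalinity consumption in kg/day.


Alkalinity factor: 7.14 kg CaCO3 consumed per kg TAN nitrified
alk = 0.99 kg TAN * 7.14 = 7.0686 kg CaCO3/day

7.0686 kg CaCO3/day


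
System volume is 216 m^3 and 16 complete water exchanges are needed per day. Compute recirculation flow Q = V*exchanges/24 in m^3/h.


Daily recirculation volume = 216 m^3 * 16 = 3456 m^3/day
Flow rate Q = daily volume / 24 h = 3456 / 24 = 144 m^3/h

144 m^3/h


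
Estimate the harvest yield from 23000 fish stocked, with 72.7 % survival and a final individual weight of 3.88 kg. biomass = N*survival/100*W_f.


Survivors = 23000 * 72.7/100 = 16721 fish
Harvest biomass = survivors * W_f = 16721 * 3.88 = 64877.48 kg

64877.48 kg


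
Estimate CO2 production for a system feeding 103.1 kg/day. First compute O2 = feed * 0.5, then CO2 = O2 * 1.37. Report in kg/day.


O2 = 103.1 * 0.5 = 51.55
CO2 = 51.55 * 1.37 = 70.6235

70.6235 kg/day


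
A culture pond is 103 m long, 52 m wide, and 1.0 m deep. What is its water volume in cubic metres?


Base area = L * W = 103 * 52 = 5356 m^2
Volume = area * depth = 5356 * 1.0 = 5356 m^3

5356 m^3


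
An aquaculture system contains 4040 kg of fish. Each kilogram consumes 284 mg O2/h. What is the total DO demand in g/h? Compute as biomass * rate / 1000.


Total O2 consumption (mg/h) = 4040 kg * 284 mg/(kg*h) = 1147360 mg/h
Convert to g/h: 1147360 / 1000 = 1147.36 g/h

1147.36 g/h


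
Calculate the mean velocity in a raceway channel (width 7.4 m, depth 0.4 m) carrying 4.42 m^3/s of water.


Cross-sectional area = W * d = 7.4 * 0.4 = 2.96 m^2
Velocity = Q / A = 4.42 / 2.96 = 1.49324 m/s

1.49324 m/s


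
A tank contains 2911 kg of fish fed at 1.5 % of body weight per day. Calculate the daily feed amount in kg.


Feeding rate fraction = 1.5% / 100 = 0.015
Daily feed = 2911 kg * 0.015 = 43.665 kg/day

43.665 kg/day


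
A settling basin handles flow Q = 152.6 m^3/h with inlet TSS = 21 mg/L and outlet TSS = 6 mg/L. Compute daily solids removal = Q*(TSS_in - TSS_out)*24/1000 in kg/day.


Concentration drop: TSS_in - TSS_out = 21 - 6 = 15 mg/L
Hourly solids removed = Q * dTSS = 152.6 m^3/h * 15 mg/L = 2289 g/h  (m^3/h * mg/L = g/h)
Daily solids removed = 2289 * 24 = 54936 g/day
Convert g to kg: 54936 / 1000 = 54.936 kg/day

54.936 kg/day


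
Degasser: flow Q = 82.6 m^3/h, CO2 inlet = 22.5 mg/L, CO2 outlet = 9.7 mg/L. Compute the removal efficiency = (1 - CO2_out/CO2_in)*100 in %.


CO2_out / CO2_in = 9.7 / 22.5 = 0.43111111
Fraction remaining = 0.43111111
efficiency = (1 - 0.43111111) * 100 = 56.8889 %

56.8889 %


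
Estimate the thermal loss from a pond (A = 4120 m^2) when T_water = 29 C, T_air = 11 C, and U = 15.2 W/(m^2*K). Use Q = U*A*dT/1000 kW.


Temperature difference dT = 29 - 11 = 18 K
Heat loss (W) = U * A * dT = 15.2 * 4120 * 18 = 1127232 W
Convert to kW: 1127232 / 1000 = 1127.232 kW

1127.232 kW


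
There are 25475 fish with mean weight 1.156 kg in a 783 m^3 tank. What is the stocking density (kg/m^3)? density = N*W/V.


Total biomass = 25475 fish * 1.156 kg = 29449.1 kg
Density = total biomass / volume = 29449.1 / 783 = 37.6106 kg/m^3

37.6106 kg/m^3


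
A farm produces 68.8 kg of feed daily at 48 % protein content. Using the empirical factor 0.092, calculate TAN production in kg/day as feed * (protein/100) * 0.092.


Protein in feed = 68.8 * 48/100 = 33.024 kg/day
TAN = protein * 0.092 = 33.024 * 0.092 = 3.038208 kg/day

3.038208 kg/day


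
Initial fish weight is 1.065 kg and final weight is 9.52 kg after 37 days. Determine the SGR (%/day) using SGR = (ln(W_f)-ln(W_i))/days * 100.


ln(W_f) = ln(9.52) = 2.2533948
ln(W_i) = ln(1.065) = 0.062974799
ln(W_f) - ln(W_i) = 2.2533948 - 0.062974799 = 2.19042
SGR = 2.19042 / 37 * 100 = 5.92005 %/day

5.92005 %/day


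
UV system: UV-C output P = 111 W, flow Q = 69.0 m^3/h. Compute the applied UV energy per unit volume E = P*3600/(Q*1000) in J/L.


Energy delivered per hour = 111 W * 3600 s = 399600 J/h
Volume treated per hour = 69.0 m^3/h * 1000 = 69000 L/h
dose = 399600 / 69000 = 5.7913 J/L

5.7913 J/L


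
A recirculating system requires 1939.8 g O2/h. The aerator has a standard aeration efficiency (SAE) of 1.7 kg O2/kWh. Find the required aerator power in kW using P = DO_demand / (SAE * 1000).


SAE in g O2/kWh = 1.7 * 1000 = 1700 g/kWh
P = DO_demand / SAE_g = 1939.8 / 1700 = 1.14106 kW

1.14106 kW


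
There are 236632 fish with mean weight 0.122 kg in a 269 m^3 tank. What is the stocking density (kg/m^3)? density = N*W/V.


Total biomass = 236632 fish * 0.122 kg = 28869.104 kg
Density = total biomass / volume = 28869.104 / 269 = 107.32 kg/m^3

107.32 kg/m^3


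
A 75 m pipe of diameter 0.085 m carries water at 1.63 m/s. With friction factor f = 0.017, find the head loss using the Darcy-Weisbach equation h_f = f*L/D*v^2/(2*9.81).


v^2 = 1.63^2 = 2.6569 m^2/s^2
L/D = 75/0.085 = 882.35294
h_f = f*(L/D)*v^2/(2g) = 0.017 * 882.35294 * 2.6569 / 19.62 = 2.03127 m

2.03127 m


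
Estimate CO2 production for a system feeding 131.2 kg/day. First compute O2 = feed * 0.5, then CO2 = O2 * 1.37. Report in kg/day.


O2 = 131.2 * 0.5 = 65.6
CO2 = 65.6 * 1.37 = 89.872

89.872 kg/day


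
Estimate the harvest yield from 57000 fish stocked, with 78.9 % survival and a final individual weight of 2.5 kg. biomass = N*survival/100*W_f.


Survivors = 57000 * 78.9/100 = 44973 fish
Harvest biomass = survivors * W_f = 44973 * 2.5 = 112432.5 kg

112432.5 kg


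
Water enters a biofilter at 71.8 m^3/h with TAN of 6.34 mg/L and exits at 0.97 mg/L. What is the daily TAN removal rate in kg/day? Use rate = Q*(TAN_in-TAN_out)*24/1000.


Concentration drop: TAN_in - TAN_out = 6.34 - 0.97 = 5.37 mg/L
Hourly TAN removed = Q * dTAN = 71.8 m^3/h * 5.37 mg/L = 385.566 g/h  (m^3/h * mg/L = g/h)
Daily TAN removed = 385.566 * 24 = 9253.584 g/day
Convert to kg/day: 9253.584 / 1000 = 9.253584 kg/day

9.253584 kg/day


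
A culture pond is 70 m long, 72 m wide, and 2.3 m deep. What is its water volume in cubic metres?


Base area = L * W = 70 * 72 = 5040 m^2
Volume = area * depth = 5040 * 2.3 = 11592 m^3

11592 m^3


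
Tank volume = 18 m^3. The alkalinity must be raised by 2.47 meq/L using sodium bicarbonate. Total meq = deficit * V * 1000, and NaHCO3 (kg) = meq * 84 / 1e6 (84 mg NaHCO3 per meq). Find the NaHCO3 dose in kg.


Tank volume in L = 18 m^3 * 1000 = 18000 L
Total meq required = 2.47 meq/L * 18000 L = 44460 meq
NaHCO3 mass = 44460 meq * 84 mg/meq / 1e6 = 3.73464 kg

3.73464 kg


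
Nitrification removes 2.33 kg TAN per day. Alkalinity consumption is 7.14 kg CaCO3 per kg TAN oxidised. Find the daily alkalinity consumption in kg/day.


Alkalinity factor: 7.14 kg CaCO3 consumed per kg TAN nitrified
alk = 2.33 kg TAN * 7.14 = 16.6362 kg CaCO3/day

16.6362 kg CaCO3/day


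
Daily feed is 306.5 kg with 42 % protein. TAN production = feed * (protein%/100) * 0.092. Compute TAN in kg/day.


Protein in feed = 306.5 * 42/100 = 128.73 kg/day
TAN = protein * 0.092 = 128.73 * 0.092 = 11.84316 kg/day

11.84316 kg/day


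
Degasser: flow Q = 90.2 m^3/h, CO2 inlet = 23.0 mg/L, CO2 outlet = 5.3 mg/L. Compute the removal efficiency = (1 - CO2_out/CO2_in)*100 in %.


CO2_out / CO2_in = 5.3 / 23.0 = 0.23043478
Fraction remaining = 0.23043478
efficiency = (1 - 0.23043478) * 100 = 76.9565 %

76.9565 %


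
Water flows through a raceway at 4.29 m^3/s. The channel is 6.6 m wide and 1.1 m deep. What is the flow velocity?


Cross-sectional area = W * d = 6.6 * 1.1 = 7.26 m^2
Velocity = Q / A = 4.29 / 7.26 = 0.590909 m/s

0.590909 m/s


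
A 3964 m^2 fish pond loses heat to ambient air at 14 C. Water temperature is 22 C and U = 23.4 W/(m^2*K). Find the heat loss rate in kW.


Temperature difference dT = 22 - 14 = 8 K
Heat loss (W) = U * A * dT = 23.4 * 3964 * 8 = 742060.8 W
Convert to kW: 742060.8 / 1000 = 742.0608 kW

742.0608 kW


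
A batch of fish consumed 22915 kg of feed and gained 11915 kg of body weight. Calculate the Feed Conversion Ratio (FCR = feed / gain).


FCR = feed consumed / weight gained
FCR = 22915 kg / 11915 kg = 1.92321

1.92321


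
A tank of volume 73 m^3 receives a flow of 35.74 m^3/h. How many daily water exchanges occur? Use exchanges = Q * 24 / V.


Daily flow volume = 35.74 m^3/h * 24 h = 857.76 m^3/day
Exchanges = daily flow / tank volume = 857.76 / 73 = 11.7501 exchanges/day

11.7501 exchanges/day


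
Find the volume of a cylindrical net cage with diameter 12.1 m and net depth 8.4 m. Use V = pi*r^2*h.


r = d/2 = 12.1/2 = 6.05 m
Base area = pi*r^2 = pi*6.05^2 = 114.99015 m^2
Volume = 114.99015 * 8.4 = 965.917 m^3

965.917 m^3


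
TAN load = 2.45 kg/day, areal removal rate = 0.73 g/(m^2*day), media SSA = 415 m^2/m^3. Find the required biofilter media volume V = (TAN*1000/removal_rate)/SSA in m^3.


A = 2.45*1000 / 0.73 = 3356.1644 m^2
V = 3356.1644 / 415 = 8.08714

8.08714 m^3


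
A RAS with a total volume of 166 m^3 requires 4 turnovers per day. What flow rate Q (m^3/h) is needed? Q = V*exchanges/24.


Daily recirculation volume = 166 m^3 * 4 = 664 m^3/day
Flow rate Q = daily volume / 24 h = 664 / 24 = 27.6667 m^3/h

27.6667 m^3/h


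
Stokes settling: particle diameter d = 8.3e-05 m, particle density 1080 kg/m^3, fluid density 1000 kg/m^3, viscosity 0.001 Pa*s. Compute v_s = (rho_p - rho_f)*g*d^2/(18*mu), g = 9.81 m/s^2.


Density difference: rho_p - rho_f = 1080 - 1000 = 80 kg/m^3
d^2 = (8.3e-05)^2 = 6.889e-09 m^2
Numerator = (rho_p - rho_f) * g * d^2 = 80 * 9.81 * 6.889e-09 = 5.4064872e-06
Denominator = 18 * mu = 18 * 0.001 = 0.018
v_s = 5.4064872e-06 / 0.018 = 3.0036e-04 m/s
Check: Re = rho_f * v_s * d / mu = 1000 * 3.0036e-04 * 8.3e-05 / 0.001 = 0.0249 < 1, so Stokes' law applies.

3.0036e-04 m/s


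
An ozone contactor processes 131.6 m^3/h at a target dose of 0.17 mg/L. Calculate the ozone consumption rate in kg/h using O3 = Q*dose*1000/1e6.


O3 demand (mg/h) = Q * dose * 1000 = 131.6 * 0.17 * 1000 = 22372 mg/h
Convert mg to kg: 22372 / 1e6 = 0.022372 kg/h

0.022372 kg/h


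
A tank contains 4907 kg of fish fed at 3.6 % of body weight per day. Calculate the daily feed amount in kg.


Feeding rate fraction = 3.6% / 100 = 0.036
Daily feed = 4907 kg * 0.036 = 176.652 kg/day

176.652 kg/day


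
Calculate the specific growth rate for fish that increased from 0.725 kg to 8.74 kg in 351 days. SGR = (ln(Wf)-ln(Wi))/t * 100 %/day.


ln(W_f) = ln(8.74) = 2.1679102
ln(W_i) = ln(0.725) = -0.32158362
ln(W_f) - ln(W_i) = 2.1679102 - -0.32158362 = 2.4894938
SGR = 2.4894938 / 351 * 100 = 0.709257 %/day

0.709257 %/day


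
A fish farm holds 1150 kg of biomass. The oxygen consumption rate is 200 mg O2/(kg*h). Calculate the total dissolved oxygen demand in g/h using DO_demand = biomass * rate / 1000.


Total O2 consumption (mg/h) = 1150 kg * 200 mg/(kg*h) = 230000 mg/h
Convert to g/h: 230000 / 1000 = 230 g/h

230 g/h


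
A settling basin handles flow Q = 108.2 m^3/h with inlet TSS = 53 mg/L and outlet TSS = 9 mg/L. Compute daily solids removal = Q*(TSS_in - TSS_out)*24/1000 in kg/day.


Concentration drop: TSS_in - TSS_out = 53 - 9 = 44 mg/L
Hourly solids removed = Q * dTSS = 108.2 m^3/h * 44 mg/L = 4760.8 g/h  (m^3/h * mg/L = g/h)
Daily solids removed = 4760.8 * 24 = 114259.2 g/day
Convert g to kg: 114259.2 / 1000 = 114.2592 kg/day

114.2592 kg/day


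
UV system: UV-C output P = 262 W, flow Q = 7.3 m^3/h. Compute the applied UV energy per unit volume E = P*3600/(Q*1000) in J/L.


Energy delivered per hour = 262 W * 3600 s = 943200 J/h
Volume treated per hour = 7.3 m^3/h * 1000 = 7300 L/h
dose = 943200 / 7300 = 129.205 J/L

129.205 J/L


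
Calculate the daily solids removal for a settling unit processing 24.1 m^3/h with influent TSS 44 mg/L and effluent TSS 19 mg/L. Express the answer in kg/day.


Concentration drop: TSS_in - TSS_out = 44 - 19 = 25 mg/L
Hourly solids removed = Q * dTSS = 24.1 m^3/h * 25 mg/L = 602.5 g/h  (m^3/h * mg/L = g/h)
Daily solids removed = 602.5 * 24 = 14460 g/day
Convert g to kg: 14460 / 1000 = 14.46 kg/day

14.46 kg/day


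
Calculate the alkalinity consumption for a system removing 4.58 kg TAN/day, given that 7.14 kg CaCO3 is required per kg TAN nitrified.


Alkalinity factor: 7.14 kg CaCO3 consumed per kg TAN nitrified
alk = 4.58 kg TAN * 7.14 = 32.7012 kg CaCO3/day

32.7012 kg CaCO3/day


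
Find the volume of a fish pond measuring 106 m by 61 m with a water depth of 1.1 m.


Base area = L * W = 106 * 61 = 6466 m^2
Volume = area * depth = 6466 * 1.1 = 7112.6 m^3

7112.6 m^3


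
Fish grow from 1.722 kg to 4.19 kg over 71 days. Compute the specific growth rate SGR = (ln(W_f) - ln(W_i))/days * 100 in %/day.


ln(W_f) = ln(4.19) = 1.4327007
ln(W_i) = ln(1.722) = 0.54348641
ln(W_f) - ln(W_i) = 1.4327007 - 0.54348641 = 0.88921429
SGR = 0.88921429 / 71 * 100 = 1.25241 %/day

1.25241 %/day


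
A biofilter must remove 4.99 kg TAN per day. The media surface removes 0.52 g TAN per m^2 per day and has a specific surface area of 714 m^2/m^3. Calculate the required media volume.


A = 4.99*1000 / 0.52 = 9596.1538 m^2
V = 9596.1538 / 714 = 13.44

13.44 m^3


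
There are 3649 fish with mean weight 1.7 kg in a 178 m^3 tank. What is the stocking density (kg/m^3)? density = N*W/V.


Total biomass = 3649 fish * 1.7 kg = 6203.3 kg
Density = total biomass / volume = 6203.3 / 178 = 34.85 kg/m^3

34.85 kg/m^3


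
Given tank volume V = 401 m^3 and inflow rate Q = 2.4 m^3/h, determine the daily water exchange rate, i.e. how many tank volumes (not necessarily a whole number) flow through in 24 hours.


Daily flow volume = 2.4 m^3/h * 24 h = 57.6 m^3/day
Exchanges = daily flow / tank volume = 57.6 / 401 = 0.143641 exchanges/day

0.143641 exchanges/day


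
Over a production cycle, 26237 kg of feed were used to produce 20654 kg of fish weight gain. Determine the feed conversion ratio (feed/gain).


FCR = feed consumed / weight gained
FCR = 26237 kg / 20654 kg = 1.27031

1.27031


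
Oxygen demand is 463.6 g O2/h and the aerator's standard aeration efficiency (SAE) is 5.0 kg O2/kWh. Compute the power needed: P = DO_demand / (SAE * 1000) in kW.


SAE in g O2/kWh = 5.0 * 1000 = 5000 g/kWh
P = DO_demand / SAE_g = 463.6 / 5000 = 0.09272 kW

0.09272 kW


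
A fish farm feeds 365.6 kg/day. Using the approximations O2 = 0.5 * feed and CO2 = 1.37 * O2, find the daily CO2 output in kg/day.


O2 = 365.6 * 0.5 = 182.8
CO2 = 182.8 * 1.37 = 250.436

250.436 kg/day


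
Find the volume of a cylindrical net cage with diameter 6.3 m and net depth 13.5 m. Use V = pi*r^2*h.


r = d/2 = 6.3/2 = 3.15 m
Base area = pi*r^2 = pi*3.15^2 = 31.172453 m^2
Volume = 31.172453 * 13.5 = 420.828 m^3

420.828 m^3


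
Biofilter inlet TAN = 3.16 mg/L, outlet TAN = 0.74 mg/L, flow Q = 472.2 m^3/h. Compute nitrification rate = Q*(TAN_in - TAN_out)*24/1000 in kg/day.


Concentration drop: TAN_in - TAN_out = 3.16 - 0.74 = 2.42 mg/L
Hourly TAN removed = Q * dTAN = 472.2 m^3/h * 2.42 mg/L = 1142.724 g/h  (m^3/h * mg/L = g/h)
Daily TAN removed = 1142.724 * 24 = 27425.376 g/day
Convert to kg/day: 27425.376 / 1000 = 27.425376 kg/day

27.425376 kg/day


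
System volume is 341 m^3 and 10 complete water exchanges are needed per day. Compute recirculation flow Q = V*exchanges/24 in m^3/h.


Daily recirculation volume = 341 m^3 * 10 = 3410 m^3/day
Flow rate Q = daily volume / 24 h = 3410 / 24 = 142.083 m^3/h

142.083 m^3/h


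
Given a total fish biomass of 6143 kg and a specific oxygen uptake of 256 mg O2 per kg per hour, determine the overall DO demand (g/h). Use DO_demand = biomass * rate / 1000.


Total O2 consumption (mg/h) = 6143 kg * 256 mg/(kg*h) = 1572608 mg/h
Convert to g/h: 1572608 / 1000 = 1572.608 g/h

1572.608 g/h


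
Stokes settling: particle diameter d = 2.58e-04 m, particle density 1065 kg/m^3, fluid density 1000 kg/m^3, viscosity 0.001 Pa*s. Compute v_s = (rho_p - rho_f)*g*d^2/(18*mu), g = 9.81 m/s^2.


Density difference: rho_p - rho_f = 1065 - 1000 = 65 kg/m^3
d^2 = (2.58e-04)^2 = 6.6564e-08 m^2
Numerator = (rho_p - rho_f) * g * d^2 = 65 * 9.81 * 6.6564e-08 = 4.2444535e-05
Denominator = 18 * mu = 18 * 0.001 = 0.018
v_s = 4.2444535e-05 / 0.018 = 0.00235803 m/s
Check: Re = rho_f * v_s * d / mu = 1000 * 0.00235803 * 2.58e-04 / 0.001 = 0.608 < 1, so Stokes' law applies.

0.00235803 m/s


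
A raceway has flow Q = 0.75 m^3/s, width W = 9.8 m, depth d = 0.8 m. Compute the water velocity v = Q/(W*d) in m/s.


Cross-sectional area = W * d = 9.8 * 0.8 = 7.84 m^2
Velocity = Q / A = 0.75 / 7.84 = 0.0956633 m/s

0.0956633 m/s


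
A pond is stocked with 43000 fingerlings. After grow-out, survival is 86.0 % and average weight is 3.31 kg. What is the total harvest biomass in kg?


Survivors = 43000 * 86.0/100 = 36980 fish
Harvest biomass = survivors * W_f = 36980 * 3.31 = 122403.8 kg

122403.8 kg


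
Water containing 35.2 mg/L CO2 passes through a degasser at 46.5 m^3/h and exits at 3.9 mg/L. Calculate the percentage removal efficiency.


CO2_out / CO2_in = 3.9 / 35.2 = 0.11079545
Fraction remaining = 0.11079545
efficiency = (1 - 0.11079545) * 100 = 88.9205 %

88.9205 %


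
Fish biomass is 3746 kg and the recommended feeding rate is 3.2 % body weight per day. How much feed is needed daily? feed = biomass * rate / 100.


Feeding rate fraction = 3.2% / 100 = 0.032
Daily feed = 3746 kg * 0.032 = 119.872 kg/day

119.872 kg/day


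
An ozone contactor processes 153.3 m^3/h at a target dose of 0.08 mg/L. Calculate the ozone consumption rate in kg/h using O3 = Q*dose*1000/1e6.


O3 demand (mg/h) = Q * dose * 1000 = 153.3 * 0.08 * 1000 = 12264 mg/h
Convert mg to kg: 12264 / 1e6 = 0.012264 kg/h

0.012264 kg/h


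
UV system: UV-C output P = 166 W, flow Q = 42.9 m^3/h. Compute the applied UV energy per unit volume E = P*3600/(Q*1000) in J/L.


Energy delivered per hour = 166 W * 3600 s = 597600 J/h
Volume treated per hour = 42.9 m^3/h * 1000 = 42900 L/h
dose = 597600 / 42900 = 13.9301 J/L

13.9301 J/L


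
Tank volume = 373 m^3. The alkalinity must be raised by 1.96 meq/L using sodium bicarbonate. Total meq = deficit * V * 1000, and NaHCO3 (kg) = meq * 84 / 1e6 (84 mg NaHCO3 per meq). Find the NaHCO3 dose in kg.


Tank volume in L = 373 m^3 * 1000 = 373000 L
Total meq required = 1.96 meq/L * 373000 L = 731080 meq
NaHCO3 mass = 731080 meq * 84 mg/meq / 1e6 = 61.4107 kg

61.4107 kg


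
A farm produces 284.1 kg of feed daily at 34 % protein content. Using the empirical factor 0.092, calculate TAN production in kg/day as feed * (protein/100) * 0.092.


Protein in feed = 284.1 * 34/100 = 96.594 kg/day
TAN = protein * 0.092 = 96.594 * 0.092 = 8.886648 kg/day

8.886648 kg/day


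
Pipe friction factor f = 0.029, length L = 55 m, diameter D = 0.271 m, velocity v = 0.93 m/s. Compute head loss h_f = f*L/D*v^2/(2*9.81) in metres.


v^2 = 0.93^2 = 0.8649 m^2/s^2
L/D = 55/0.271 = 202.95203
h_f = f*(L/D)*v^2/(2g) = 0.029 * 202.95203 * 0.8649 / 19.62 = 0.259453 m

0.259453 m


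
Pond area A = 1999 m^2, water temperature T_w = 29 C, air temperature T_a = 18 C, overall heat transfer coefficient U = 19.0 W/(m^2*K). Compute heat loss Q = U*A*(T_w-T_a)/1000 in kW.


Temperature difference dT = 29 - 18 = 11 K
Heat loss (W) = U * A * dT = 19.0 * 1999 * 11 = 417791 W
Convert to kW: 417791 / 1000 = 417.791 kW

417.791 kW


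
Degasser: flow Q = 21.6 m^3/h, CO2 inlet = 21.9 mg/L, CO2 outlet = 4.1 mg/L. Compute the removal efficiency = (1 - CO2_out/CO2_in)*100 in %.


CO2_out / CO2_in = 4.1 / 21.9 = 0.18721461
Fraction remaining = 0.18721461
efficiency = (1 - 0.18721461) * 100 = 81.2785 %

81.2785 %


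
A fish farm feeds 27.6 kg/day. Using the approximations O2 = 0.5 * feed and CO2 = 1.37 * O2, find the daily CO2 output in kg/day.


O2 = 27.6 * 0.5 = 13.8
CO2 = 13.8 * 1.37 = 18.906

18.906 kg/day


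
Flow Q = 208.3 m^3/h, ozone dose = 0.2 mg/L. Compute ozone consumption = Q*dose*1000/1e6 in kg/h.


O3 demand (mg/h) = Q * dose * 1000 = 208.3 * 0.2 * 1000 = 41660 mg/h
Convert mg to kg: 41660 / 1e6 = 0.04166 kg/h

0.04166 kg/h


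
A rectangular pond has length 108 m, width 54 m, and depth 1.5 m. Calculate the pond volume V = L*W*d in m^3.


Base area = L * W = 108 * 54 = 5832 m^2
Volume = area * depth = 5832 * 1.5 = 8748 m^3

8748 m^3


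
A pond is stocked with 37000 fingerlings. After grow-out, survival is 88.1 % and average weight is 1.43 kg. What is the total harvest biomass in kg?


Survivors = 37000 * 88.1/100 = 32597 fish
Harvest biomass = survivors * W_f = 32597 * 1.43 = 46613.71 kg

46613.71 kg


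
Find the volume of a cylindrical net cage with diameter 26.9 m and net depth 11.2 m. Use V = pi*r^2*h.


r = d/2 = 26.9/2 = 13.45 m
Base area = pi*r^2 = pi*13.45^2 = 568.32197 m^2
Volume = 568.32197 * 11.2 = 6365.21 m^3

6365.21 m^3


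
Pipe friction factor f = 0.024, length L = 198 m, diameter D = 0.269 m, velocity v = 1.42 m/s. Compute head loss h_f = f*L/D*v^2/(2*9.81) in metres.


v^2 = 1.42^2 = 2.0164 m^2/s^2
L/D = 198/0.269 = 736.05948
h_f = f*(L/D)*v^2/(2g) = 0.024 * 736.05948 * 2.0164 / 19.62 = 1.81552 m

1.81552 m


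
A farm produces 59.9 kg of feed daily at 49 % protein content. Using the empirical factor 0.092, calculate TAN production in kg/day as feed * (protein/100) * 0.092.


Protein in feed = 59.9 * 49/100 = 29.351 kg/day
TAN = protein * 0.092 = 29.351 * 0.092 = 2.700292 kg/day

2.700292 kg/day


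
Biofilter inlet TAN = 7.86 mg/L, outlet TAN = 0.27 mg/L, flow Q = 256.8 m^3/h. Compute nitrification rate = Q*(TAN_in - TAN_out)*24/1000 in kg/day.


Concentration drop: TAN_in - TAN_out = 7.86 - 0.27 = 7.59 mg/L
Hourly TAN removed = Q * dTAN = 256.8 m^3/h * 7.59 mg/L = 1949.112 g/h  (m^3/h * mg/L = g/h)
Daily TAN removed = 1949.112 * 24 = 46778.688 g/day
Convert to kg/day: 46778.688 / 1000 = 46.778688 kg/day

46.778688 kg/day


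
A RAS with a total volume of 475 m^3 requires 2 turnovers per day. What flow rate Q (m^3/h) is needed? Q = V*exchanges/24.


Daily recirculation volume = 475 m^3 * 2 = 950 m^3/day
Flow rate Q = daily volume / 24 h = 950 / 24 = 39.5833 m^3/h

39.5833 m^3/h


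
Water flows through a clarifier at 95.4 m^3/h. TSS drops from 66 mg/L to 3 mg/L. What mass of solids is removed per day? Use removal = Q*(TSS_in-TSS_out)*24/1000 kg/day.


Concentration drop: TSS_in - TSS_out = 66 - 3 = 63 mg/L
Hourly solids removed = Q * dTSS = 95.4 m^3/h * 63 mg/L = 6010.2 g/h  (m^3/h * mg/L = g/h)
Daily solids removed = 6010.2 * 24 = 144244.8 g/day
Convert g to kg: 144244.8 / 1000 = 144.2448 kg/day

144.2448 kg/day


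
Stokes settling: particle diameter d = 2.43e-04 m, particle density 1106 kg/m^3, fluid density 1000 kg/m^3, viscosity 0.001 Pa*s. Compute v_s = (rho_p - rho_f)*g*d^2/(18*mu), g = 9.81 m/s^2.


Density difference: rho_p - rho_f = 1106 - 1000 = 106 kg/m^3
d^2 = (2.43e-04)^2 = 5.9049e-08 m^2
Numerator = (rho_p - rho_f) * g * d^2 = 106 * 9.81 * 5.9049e-08 = 6.1402693e-05
Denominator = 18 * mu = 18 * 0.001 = 0.018
v_s = 6.1402693e-05 / 0.018 = 0.00341126 m/s
Check: Re = rho_f * v_s * d / mu = 1000 * 0.00341126 * 2.43e-04 / 0.001 = 0.829 < 1, so Stokes' law applies.

0.00341126 m/s


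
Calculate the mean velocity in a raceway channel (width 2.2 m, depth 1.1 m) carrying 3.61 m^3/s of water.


Cross-sectional area = W * d = 2.2 * 1.1 = 2.42 m^2
Velocity = Q / A = 3.61 / 2.42 = 1.49174 m/s

1.49174 m/s


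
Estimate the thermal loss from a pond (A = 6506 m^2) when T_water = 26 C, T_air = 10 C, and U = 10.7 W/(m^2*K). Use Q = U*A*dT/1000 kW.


Temperature difference dT = 26 - 10 = 16 K
Heat loss (W) = U * A * dT = 10.7 * 6506 * 16 = 1113827.2 W
Convert to kW: 1113827.2 / 1000 = 1113.8272 kW

1113.8272 kW


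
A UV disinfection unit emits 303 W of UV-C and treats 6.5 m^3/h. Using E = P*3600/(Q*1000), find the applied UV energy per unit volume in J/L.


Energy delivered per hour = 303 W * 3600 s = 1090800 J/h
Volume treated per hour = 6.5 m^3/h * 1000 = 6500 L/h
dose = 1090800 / 6500 = 167.815 J/L

167.815 J/L


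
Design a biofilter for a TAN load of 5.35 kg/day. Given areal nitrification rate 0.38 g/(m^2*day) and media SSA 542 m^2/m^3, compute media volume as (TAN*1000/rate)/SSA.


A = 5.35*1000 / 0.38 = 14078.947 m^2
V = 14078.947 / 542 = 25.9759

25.9759 m^3


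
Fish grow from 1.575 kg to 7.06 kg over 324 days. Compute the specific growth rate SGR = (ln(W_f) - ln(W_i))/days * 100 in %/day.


ln(W_f) = ln(7.06) = 1.9544451
ln(W_i) = ln(1.575) = 0.45425527
ln(W_f) - ln(W_i) = 1.9544451 - 0.45425527 = 1.5001898
SGR = 1.5001898 / 324 * 100 = 0.463022 %/day

0.463022 %/day


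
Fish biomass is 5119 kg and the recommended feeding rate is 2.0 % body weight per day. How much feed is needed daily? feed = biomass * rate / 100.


Feeding rate fraction = 2.0% / 100 = 0.02
Daily feed = 5119 kg * 0.02 = 102.38 kg/day

102.38 kg/day


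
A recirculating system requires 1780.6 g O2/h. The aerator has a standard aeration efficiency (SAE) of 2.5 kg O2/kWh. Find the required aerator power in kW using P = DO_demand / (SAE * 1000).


SAE in g O2/kWh = 2.5 * 1000 = 2500 g/kWh
P = DO_demand / SAE_g = 1780.6 / 2500 = 0.71224 kW

0.71224 kW


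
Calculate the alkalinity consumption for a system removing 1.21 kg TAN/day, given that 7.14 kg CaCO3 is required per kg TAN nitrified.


Alkalinity factor: 7.14 kg CaCO3 consumed per kg TAN nitrified
alk = 1.21 kg TAN * 7.14 = 8.6394 kg CaCO3/day

8.6394 kg CaCO3/day


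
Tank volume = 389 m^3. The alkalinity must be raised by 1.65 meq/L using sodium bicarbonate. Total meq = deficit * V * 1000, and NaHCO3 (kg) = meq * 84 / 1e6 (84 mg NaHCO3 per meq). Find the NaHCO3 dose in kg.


Tank volume in L = 389 m^3 * 1000 = 389000 L
Total meq required = 1.65 meq/L * 389000 L = 641850 meq
NaHCO3 mass = 641850 meq * 84 mg/meq / 1e6 = 53.9154 kg

53.9154 kg


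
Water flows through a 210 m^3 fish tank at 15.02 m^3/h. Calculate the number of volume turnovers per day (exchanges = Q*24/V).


Daily flow volume = 15.02 m^3/h * 24 h = 360.48 m^3/day
Exchanges = daily flow / tank volume = 360.48 / 210 = 1.71657 exchanges/day

1.71657 exchanges/day


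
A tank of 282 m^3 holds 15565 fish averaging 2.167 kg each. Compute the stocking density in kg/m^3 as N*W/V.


Total biomass = 15565 fish * 2.167 kg = 33729.355 kg
Density = total biomass / volume = 33729.355 / 282 = 119.608 kg/m^3

119.608 kg/m^3


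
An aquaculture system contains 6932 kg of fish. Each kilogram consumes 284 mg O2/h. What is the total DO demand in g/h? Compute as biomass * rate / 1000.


Total O2 consumption (mg/h) = 6932 kg * 284 mg/(kg*h) = 1968688 mg/h
Convert to g/h: 1968688 / 1000 = 1968.688 g/h

1968.688 g/h


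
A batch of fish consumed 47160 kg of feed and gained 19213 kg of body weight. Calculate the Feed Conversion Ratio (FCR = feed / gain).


FCR = feed consumed / weight gained
FCR = 47160 kg / 19213 kg = 2.45459

2.45459


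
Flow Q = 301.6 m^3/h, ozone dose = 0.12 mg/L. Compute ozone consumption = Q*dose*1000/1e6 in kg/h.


O3 demand (mg/h) = Q * dose * 1000 = 301.6 * 0.12 * 1000 = 36192 mg/h
Convert mg to kg: 36192 / 1e6 = 0.036192 kg/h

0.036192 kg/h


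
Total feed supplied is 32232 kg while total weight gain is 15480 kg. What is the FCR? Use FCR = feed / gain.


FCR = feed consumed / weight gained
FCR = 32232 kg / 15480 kg = 2.08217

2.08217


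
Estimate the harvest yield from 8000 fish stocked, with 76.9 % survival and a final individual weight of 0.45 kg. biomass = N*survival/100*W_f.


Survivors = 8000 * 76.9/100 = 6152 fish
Harvest biomass = survivors * W_f = 6152 * 0.45 = 2768.4 kg

2768.4 kg


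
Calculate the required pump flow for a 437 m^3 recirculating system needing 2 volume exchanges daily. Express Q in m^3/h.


Daily recirculation volume = 437 m^3 * 2 = 874 m^3/day
Flow rate Q = daily volume / 24 h = 874 / 24 = 36.4167 m^3/h

36.4167 m^3/h


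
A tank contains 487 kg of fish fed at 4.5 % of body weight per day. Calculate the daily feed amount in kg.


Feeding rate fraction = 4.5% / 100 = 0.045
Daily feed = 487 kg * 0.045 = 21.915 kg/day

21.915 kg/day


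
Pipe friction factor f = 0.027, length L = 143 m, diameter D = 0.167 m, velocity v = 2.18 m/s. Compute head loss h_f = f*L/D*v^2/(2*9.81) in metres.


v^2 = 2.18^2 = 4.7524 m^2/s^2
L/D = 143/0.167 = 856.28743
h_f = f*(L/D)*v^2/(2g) = 0.027 * 856.28743 * 4.7524 / 19.62 = 5.60012 m

5.60012 m


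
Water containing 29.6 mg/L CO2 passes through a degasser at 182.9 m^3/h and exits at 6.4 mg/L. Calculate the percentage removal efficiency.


CO2_out / CO2_in = 6.4 / 29.6 = 0.21621622
Fraction remaining = 0.21621622
efficiency = (1 - 0.21621622) * 100 = 78.3784 %

78.3784 %


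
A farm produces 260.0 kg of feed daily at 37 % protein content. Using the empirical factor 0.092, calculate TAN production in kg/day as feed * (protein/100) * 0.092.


Protein in feed = 260.0 * 37/100 = 96.2 kg/day
TAN = protein * 0.092 = 96.2 * 0.092 = 8.8504 kg/day

8.8504 kg/day


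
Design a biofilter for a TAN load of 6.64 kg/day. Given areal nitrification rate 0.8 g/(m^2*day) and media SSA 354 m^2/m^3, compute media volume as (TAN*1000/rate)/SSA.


A = 6.64*1000 / 0.8 = 8300 m^2
V = 8300 / 354 = 23.4463

23.4463 m^3


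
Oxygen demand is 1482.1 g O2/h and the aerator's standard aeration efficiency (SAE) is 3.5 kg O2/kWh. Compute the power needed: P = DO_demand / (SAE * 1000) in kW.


SAE in g O2/kWh = 3.5 * 1000 = 3500 g/kWh
P = DO_demand / SAE_g = 1482.1 / 3500 = 0.423457 kW

0.423457 kW


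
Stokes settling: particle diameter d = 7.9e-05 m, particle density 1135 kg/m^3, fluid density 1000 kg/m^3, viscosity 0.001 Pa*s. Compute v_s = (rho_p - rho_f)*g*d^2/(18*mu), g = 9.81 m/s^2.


Density difference: rho_p - rho_f = 1135 - 1000 = 135 kg/m^3
d^2 = (7.9e-05)^2 = 6.241e-09 m^2
Numerator = (rho_p - rho_f) * g * d^2 = 135 * 9.81 * 6.241e-09 = 8.2652684e-06
Denominator = 18 * mu = 18 * 0.001 = 0.018
v_s = 8.2652684e-06 / 0.018 = 4.59182e-04 m/s
Check: Re = rho_f * v_s * d / mu = 1000 * 4.59182e-04 * 7.9e-05 / 0.001 = 0.0363 < 1, so Stokes' law applies.

4.59182e-04 m/s
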